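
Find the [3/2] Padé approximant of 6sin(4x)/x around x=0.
(24 - 224*x**2/5)/(4*x**2/5 + 1)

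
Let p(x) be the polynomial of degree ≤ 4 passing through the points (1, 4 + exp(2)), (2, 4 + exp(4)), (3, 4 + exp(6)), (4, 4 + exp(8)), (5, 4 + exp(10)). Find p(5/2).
-5*exp(8)/32 - 5*exp(2)/128 + 4 + 15*exp(4)/32 + 45*exp(6)/64 + 3*exp(10)/128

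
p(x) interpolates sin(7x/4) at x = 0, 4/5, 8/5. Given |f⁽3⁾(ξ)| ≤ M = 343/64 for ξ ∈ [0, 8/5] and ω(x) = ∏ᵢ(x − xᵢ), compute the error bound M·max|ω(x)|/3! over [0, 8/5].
343*sqrt(3)/3375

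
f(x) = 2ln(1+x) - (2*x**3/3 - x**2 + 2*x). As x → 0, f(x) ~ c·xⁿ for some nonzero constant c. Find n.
4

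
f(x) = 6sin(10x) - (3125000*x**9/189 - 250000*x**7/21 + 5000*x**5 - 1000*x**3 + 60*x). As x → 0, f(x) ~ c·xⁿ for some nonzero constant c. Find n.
11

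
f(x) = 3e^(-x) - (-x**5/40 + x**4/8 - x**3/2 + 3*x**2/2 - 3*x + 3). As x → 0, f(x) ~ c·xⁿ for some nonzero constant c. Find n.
6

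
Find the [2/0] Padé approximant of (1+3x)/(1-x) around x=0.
4*x**2 + 4*x + 1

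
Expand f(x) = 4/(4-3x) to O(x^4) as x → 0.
1 + 3*x/4 + 9*x**2/16 + 27*x**3/64 + O(x**4)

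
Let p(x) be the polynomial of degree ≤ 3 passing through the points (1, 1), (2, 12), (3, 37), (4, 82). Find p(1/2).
-9/8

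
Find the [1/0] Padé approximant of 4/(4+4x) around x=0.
1 - x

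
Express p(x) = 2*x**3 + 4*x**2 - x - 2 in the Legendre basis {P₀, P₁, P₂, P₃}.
(-2/3)P₀ + (1/5)P₁ + (8/3)P₂ + (4/5)P₃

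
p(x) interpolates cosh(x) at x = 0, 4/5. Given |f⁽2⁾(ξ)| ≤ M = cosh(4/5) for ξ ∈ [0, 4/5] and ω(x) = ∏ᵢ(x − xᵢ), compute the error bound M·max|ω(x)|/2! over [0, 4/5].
2*cosh(4/5)/25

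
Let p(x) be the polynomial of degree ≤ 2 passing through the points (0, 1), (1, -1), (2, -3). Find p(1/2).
0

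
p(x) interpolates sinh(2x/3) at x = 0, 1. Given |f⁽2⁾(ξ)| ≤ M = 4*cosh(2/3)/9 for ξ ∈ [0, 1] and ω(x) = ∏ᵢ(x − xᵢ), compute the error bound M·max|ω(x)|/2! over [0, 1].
cosh(2/3)/18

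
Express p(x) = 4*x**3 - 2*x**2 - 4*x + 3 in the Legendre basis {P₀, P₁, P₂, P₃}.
(7/3)P₀ + (-8/5)P₁ + (-4/3)P₂ + (8/5)P₃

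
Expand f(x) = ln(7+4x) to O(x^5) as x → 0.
log(7) + 4*x/7 - 8*x**2/49 + 64*x**3/1029 - 64*x**4/2401 + O(x**5)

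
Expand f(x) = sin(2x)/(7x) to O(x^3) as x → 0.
2/7 - 4*x**2/21 + O(x**3)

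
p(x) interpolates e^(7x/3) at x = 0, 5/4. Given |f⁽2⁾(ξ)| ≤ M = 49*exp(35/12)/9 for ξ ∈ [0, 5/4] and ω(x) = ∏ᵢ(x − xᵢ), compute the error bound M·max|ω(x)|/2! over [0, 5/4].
1225*exp(35/12)/1152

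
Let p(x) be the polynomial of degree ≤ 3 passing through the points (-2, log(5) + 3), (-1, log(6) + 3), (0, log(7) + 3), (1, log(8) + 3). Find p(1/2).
log(2**(5/8)*3**(11/16)*5**(1/16)*7**(15/16)/3) + 3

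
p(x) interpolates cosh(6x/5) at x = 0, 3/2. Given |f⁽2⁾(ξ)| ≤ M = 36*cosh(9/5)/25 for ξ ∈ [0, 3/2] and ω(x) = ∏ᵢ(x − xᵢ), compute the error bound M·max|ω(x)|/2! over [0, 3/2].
81*cosh(9/5)/200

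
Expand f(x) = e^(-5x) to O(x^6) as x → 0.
1 - 5*x + 25*x**2/2 - 125*x**3/6 + 625*x**4/24 - 625*x**5/24 + O(x**6)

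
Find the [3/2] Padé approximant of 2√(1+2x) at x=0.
(x**3/2 + 9*x**2/2 + 6*x + 2)/(3*x**2/4 + 2*x + 1)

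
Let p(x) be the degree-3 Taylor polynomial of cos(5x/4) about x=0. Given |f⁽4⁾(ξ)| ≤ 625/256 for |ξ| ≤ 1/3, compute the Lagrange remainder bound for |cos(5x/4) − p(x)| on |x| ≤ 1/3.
625/497664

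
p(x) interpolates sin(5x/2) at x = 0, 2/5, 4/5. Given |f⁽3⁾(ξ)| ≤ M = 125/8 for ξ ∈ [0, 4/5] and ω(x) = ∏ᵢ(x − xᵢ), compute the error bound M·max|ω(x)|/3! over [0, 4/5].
sqrt(3)/27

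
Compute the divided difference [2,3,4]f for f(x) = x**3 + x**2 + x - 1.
10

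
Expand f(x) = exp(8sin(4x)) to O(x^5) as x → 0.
1 + 32*x + 512*x**2 + 5376*x**3 + 40960*x**4 + O(x**5)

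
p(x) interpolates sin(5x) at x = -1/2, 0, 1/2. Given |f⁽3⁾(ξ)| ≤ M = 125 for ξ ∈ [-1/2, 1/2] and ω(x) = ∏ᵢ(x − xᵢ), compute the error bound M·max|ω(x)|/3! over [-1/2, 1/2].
125*sqrt(3)/216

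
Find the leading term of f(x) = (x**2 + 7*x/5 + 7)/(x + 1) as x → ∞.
x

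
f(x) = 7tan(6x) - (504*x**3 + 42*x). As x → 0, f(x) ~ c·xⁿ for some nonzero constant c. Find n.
5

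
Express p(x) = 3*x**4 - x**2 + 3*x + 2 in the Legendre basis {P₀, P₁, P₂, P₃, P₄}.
(34/15)P₀ + (3)P₁ + (22/21)P₂ + (24/35)P₄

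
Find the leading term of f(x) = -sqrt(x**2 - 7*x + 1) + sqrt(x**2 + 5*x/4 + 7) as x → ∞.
33/8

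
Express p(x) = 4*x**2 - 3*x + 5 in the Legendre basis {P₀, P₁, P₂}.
(19/3)P₀ + (-3)P₁ + (8/3)P₂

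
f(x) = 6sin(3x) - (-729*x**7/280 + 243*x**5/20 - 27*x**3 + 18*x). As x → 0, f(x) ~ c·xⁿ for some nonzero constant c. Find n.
9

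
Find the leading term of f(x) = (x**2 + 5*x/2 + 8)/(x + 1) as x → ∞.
x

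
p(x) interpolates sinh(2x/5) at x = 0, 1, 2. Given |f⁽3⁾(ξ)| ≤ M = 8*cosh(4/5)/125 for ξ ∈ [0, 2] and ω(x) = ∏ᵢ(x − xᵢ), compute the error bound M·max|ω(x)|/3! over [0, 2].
8*sqrt(3)*cosh(4/5)/3375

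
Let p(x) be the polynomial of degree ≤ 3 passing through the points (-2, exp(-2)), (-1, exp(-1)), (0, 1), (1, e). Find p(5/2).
(-189*exp(2) - 35 + 135*e + 105*exp(3))*exp(-2)/16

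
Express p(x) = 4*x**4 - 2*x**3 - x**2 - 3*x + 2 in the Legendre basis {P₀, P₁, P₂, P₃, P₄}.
(37/15)P₀ + (-21/5)P₁ + (34/21)P₂ + (-4/5)P₃ + (32/35)P₄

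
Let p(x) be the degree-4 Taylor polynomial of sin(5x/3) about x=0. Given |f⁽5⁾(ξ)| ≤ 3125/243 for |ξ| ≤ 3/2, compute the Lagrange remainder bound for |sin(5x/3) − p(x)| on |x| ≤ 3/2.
625/768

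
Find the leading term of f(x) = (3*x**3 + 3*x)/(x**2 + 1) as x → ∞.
3*x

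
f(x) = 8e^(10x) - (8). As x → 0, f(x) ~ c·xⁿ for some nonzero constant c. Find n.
1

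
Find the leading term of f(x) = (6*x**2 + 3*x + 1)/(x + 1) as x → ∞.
6*x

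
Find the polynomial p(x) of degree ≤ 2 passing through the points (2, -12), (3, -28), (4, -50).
-3*x**2 - x + 2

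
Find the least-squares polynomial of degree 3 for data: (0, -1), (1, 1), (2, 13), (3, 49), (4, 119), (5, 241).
-23/21 + (118/63)x + (-38/21)x² + (20/9)x³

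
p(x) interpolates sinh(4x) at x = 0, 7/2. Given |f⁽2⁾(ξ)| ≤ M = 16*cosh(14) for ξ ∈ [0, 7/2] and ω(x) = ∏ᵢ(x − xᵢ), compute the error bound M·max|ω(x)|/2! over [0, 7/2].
49*cosh(14)/2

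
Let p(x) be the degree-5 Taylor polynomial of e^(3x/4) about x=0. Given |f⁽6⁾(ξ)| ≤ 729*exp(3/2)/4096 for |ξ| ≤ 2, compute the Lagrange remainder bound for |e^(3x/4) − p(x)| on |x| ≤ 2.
81*exp(3/2)/5120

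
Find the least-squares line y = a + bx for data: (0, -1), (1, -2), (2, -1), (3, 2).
a = -2, b = 1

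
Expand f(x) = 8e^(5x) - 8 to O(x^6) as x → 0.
40*x + 100*x**2 + 500*x**3/3 + 625*x**4/3 + 625*x**5/3 + O(x**6)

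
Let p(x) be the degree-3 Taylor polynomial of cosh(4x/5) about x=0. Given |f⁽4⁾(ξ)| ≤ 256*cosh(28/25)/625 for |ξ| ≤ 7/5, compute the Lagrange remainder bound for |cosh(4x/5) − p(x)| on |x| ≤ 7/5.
76832*cosh(28/25)/1171875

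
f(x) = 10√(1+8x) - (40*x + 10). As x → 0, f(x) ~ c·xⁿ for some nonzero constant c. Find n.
2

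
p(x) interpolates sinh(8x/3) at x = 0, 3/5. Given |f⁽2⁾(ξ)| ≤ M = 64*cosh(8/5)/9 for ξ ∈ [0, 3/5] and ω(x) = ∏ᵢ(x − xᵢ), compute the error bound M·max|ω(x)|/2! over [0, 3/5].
8*cosh(8/5)/25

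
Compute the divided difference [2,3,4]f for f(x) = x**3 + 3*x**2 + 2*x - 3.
12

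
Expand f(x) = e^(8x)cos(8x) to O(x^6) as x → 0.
1 + 8*x - 512*x**3/3 - 2048*x**4/3 - 16384*x**5/15 + O(x**6)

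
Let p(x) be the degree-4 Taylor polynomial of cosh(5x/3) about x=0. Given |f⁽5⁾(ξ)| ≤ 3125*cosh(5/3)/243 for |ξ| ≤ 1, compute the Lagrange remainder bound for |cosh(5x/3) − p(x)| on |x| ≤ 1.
625*cosh(5/3)/5832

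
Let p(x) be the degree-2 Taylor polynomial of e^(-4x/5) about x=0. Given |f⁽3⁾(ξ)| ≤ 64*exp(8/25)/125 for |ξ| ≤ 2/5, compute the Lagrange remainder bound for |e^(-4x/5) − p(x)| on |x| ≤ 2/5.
256*exp(8/25)/46875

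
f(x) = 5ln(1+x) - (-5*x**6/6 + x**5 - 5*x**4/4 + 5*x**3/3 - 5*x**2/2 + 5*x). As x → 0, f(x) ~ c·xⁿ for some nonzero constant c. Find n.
7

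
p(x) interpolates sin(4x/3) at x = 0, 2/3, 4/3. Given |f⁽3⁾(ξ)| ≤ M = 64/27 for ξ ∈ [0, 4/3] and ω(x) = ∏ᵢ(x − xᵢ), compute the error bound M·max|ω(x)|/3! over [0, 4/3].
512*sqrt(3)/19683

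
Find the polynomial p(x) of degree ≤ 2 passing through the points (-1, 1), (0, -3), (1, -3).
2*x**2 - 2*x - 3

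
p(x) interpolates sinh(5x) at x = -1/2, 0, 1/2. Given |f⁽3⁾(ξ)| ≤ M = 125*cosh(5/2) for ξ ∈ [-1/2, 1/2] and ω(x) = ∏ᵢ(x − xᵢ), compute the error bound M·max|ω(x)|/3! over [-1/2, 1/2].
125*sqrt(3)*cosh(5/2)/216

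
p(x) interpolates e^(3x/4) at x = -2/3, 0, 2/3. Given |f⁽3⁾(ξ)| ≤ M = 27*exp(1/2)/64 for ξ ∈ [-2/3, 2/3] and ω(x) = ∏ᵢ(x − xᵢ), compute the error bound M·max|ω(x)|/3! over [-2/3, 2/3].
sqrt(3)*exp(1/2)/216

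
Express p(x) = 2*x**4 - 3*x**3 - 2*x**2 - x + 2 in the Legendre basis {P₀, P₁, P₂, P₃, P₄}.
(26/15)P₀ + (-14/5)P₁ + (-4/21)P₂ + (-6/5)P₃ + (16/35)P₄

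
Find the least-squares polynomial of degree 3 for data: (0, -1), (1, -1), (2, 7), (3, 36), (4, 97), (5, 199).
-6/7 + (-65/42)x + (-6/7)x² + (11/6)x³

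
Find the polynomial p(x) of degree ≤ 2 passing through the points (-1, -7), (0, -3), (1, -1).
-x**2 + 3*x - 3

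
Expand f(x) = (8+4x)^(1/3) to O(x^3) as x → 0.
2 + x/3 - x**2/18 + O(x**3)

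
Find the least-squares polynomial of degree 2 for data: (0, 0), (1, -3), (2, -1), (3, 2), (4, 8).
-2/7 + (-233/70)x + (19/14)x²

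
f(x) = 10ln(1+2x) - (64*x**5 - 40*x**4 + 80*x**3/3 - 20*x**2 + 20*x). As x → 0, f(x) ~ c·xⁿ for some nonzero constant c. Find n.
6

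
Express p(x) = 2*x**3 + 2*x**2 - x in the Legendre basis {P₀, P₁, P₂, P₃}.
(2/3)P₀ + (1/5)P₁ + (4/3)P₂ + (4/5)P₃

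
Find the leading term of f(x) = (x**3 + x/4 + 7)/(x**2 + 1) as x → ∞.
x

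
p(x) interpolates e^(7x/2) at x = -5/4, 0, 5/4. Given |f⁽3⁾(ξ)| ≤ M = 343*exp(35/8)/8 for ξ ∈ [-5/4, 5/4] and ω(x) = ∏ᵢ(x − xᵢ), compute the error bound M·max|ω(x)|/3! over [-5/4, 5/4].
42875*sqrt(3)*exp(35/8)/13824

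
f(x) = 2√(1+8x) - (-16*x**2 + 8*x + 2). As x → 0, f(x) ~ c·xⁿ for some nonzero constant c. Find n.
3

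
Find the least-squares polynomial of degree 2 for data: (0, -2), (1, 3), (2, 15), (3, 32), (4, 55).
-15/7 + (181/70)x + (41/14)x²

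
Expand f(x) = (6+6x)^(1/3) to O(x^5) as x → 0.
6**(1/3) + 6**(1/3)*x/3 - 6**(1/3)*x**2/9 + 5*6**(1/3)*x**3/81 - 10*6**(1/3)*x**4/243 + O(x**5)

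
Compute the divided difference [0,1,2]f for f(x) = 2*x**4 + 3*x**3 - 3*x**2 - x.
20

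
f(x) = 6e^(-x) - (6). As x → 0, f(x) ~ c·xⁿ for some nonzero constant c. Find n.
1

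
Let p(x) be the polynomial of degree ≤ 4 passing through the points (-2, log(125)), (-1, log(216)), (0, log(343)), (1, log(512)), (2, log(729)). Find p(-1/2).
log(147*1701**(7/64)*5**(113/128)/5)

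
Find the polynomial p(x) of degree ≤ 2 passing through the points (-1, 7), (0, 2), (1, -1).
x**2 - 4*x + 2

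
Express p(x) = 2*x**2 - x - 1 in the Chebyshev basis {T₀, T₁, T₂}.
-T₁ + T₂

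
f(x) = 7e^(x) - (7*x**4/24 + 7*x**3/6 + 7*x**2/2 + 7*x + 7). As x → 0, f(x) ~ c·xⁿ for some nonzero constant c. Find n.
5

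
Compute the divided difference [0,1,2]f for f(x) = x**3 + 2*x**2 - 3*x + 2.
5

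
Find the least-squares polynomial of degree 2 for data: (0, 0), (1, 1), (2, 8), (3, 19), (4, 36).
-2/35 + (-9/7)x + (18/7)x²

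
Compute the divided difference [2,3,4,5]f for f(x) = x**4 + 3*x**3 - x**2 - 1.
17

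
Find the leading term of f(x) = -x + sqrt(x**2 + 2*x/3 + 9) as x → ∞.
1/3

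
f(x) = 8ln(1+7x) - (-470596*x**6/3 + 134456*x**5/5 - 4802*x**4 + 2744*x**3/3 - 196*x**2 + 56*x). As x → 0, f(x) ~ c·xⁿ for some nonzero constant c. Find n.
7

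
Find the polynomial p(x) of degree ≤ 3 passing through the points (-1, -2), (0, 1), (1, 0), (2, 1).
x**3 - 2*x**2 + 1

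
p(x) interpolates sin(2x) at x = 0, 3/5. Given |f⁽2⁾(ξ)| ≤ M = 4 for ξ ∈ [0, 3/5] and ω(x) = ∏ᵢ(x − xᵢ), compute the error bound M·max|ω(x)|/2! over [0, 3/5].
9/50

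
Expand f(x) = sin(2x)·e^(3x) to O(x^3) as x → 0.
2*x + 6*x**2 + O(x**3)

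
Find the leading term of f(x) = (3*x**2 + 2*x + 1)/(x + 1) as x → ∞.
3*x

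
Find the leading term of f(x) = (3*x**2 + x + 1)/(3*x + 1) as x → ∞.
x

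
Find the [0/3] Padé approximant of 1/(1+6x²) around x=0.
1/(6*x**2 + 1)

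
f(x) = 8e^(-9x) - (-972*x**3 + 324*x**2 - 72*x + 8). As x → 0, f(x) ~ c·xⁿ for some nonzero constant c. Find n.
4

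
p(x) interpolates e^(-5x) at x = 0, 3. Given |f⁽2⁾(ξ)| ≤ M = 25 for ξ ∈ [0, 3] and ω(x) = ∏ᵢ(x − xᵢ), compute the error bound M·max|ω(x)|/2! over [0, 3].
225/8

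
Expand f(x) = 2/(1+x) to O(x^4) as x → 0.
2 - 2*x + 2*x**2 - 2*x**3 + O(x**4)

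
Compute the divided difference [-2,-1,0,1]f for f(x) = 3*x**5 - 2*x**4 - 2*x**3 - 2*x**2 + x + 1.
17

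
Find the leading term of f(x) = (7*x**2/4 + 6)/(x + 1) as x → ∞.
7*x/4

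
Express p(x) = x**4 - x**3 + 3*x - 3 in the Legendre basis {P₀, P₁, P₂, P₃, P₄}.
(-14/5)P₀ + (12/5)P₁ + (4/7)P₂ + (-2/5)P₃ + (8/35)P₄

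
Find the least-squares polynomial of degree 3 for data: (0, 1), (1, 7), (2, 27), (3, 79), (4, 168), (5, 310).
7/6 + (179/252)x + (209/84)x² + (35/18)x³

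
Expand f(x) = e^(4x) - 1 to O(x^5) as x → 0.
4*x + 8*x**2 + 32*x**3/3 + 32*x**4/3 + O(x**5)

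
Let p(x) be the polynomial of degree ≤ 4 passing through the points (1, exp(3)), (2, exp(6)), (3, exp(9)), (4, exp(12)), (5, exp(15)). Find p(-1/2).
(-1540*exp(9) - 2772*exp(3) + 1155 + 2970*exp(6) + 315*exp(12))*exp(3)/128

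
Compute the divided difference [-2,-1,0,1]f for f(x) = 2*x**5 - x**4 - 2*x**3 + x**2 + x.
10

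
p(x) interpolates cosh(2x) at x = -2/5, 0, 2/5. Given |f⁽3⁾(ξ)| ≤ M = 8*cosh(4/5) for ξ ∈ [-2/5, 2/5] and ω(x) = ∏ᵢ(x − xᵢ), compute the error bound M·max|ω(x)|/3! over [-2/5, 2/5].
64*sqrt(3)*cosh(4/5)/3375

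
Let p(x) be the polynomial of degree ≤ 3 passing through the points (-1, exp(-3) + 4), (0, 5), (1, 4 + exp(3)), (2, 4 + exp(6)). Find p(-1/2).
(5 + (-5*exp(3) + 79 + exp(6))*exp(3))*exp(-3)/16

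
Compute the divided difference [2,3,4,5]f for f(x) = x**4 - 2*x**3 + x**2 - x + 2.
12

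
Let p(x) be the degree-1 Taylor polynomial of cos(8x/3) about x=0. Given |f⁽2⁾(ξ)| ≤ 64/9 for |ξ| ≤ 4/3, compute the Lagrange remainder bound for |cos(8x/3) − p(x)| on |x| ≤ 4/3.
512/81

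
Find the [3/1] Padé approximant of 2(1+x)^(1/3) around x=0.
(-2*x**3/81 + 2*x**2/9 + 2*x + 2)/(2*x/3 + 1)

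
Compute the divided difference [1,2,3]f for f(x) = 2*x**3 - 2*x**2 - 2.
10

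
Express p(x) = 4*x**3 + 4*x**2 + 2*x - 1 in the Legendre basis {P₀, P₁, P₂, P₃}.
(1/3)P₀ + (22/5)P₁ + (8/3)P₂ + (8/5)P₃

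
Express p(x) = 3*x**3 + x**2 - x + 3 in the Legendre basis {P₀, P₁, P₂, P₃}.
(10/3)P₀ + (4/5)P₁ + (2/3)P₂ + (6/5)P₃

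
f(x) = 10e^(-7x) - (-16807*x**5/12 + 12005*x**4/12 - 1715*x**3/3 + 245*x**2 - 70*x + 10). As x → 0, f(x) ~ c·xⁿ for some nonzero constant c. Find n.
6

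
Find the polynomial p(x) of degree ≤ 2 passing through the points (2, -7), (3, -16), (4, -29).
-2*x**2 + x - 1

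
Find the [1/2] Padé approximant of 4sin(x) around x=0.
4*x/(x**2/6 + 1)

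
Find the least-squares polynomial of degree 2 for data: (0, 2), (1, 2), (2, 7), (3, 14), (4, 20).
7/5 + (4/5)x + x²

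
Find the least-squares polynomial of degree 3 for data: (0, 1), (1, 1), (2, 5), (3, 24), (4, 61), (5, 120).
9/7 + (-121/42)x + (3/4)x² + (11/12)x³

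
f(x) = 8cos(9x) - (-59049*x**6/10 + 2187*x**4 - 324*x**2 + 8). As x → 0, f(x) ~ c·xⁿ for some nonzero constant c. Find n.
8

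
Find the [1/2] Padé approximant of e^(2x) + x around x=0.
(7*x/3 + 1)/(1 - 2*x/3)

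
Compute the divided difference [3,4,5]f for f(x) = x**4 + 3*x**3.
133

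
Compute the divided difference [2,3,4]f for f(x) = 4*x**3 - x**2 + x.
35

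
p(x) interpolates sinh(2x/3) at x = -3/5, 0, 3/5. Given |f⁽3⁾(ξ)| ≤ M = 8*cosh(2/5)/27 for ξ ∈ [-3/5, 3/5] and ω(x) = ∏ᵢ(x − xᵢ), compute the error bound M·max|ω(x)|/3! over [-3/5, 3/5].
8*sqrt(3)*cosh(2/5)/3375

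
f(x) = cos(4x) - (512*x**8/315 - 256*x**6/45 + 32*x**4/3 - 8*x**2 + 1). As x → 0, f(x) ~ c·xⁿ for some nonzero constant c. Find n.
10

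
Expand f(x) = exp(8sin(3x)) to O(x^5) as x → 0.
1 + 24*x + 288*x**2 + 2268*x**3 + 12960*x**4 + O(x**5)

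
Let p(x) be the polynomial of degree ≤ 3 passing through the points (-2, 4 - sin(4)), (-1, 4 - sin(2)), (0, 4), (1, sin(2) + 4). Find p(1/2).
-sin(4)/16 + 5*sin(2)/8 + 4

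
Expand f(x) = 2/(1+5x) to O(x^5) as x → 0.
2 - 10*x + 50*x**2 - 250*x**3 + 1250*x**4 + O(x**5)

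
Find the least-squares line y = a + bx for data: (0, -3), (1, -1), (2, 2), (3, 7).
a = -37/10, b = 33/10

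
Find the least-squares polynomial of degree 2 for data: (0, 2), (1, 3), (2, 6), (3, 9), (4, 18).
16/7 + (-27/35)x + (8/7)x²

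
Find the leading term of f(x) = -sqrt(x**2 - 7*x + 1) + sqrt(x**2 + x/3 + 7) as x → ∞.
11/3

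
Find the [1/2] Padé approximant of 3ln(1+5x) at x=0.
15*x/(-25*x**2/12 + 5*x/2 + 1)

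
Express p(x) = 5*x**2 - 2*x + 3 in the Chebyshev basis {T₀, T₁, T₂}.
(11/2)T₀ + (-2)T₁ + (5/2)T₂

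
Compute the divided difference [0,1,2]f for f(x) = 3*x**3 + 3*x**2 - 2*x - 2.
12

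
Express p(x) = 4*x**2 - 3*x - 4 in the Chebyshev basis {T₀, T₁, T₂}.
(-2)T₀ + (-3)T₁ + (2)T₂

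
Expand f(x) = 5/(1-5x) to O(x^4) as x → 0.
5 + 25*x + 125*x**2 + 625*x**3 + O(x**4)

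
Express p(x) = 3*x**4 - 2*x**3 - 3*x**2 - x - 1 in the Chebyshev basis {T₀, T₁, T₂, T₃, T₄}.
(-11/8)T₀ + (-5/2)T₁ + (-1/2)T₃ + (3/8)T₄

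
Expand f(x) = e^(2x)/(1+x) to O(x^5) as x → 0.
1 + x + x**2 + x**3/3 + x**4/3 + O(x**5)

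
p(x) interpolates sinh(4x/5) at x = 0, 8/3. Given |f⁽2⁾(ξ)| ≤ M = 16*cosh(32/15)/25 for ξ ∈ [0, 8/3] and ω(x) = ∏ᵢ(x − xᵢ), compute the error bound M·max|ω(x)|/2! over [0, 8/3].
128*cosh(32/15)/225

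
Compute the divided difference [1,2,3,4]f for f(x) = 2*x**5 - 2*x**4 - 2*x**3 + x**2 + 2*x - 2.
108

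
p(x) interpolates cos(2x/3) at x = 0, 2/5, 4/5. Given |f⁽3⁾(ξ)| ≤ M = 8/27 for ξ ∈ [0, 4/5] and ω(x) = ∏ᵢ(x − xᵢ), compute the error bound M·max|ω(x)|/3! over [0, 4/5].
64*sqrt(3)/91125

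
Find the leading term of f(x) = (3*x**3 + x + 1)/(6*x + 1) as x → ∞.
x**2/2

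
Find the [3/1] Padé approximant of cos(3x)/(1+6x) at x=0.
(9*x**3/16 - 129*x**2/28 + x/56 + 1)/(337*x/56 + 1)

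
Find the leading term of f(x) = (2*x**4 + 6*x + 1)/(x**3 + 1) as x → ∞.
2*x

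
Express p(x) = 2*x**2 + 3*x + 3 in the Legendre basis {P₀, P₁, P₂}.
(11/3)P₀ + (3)P₁ + (4/3)P₂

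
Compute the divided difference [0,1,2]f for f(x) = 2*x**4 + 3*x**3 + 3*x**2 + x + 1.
26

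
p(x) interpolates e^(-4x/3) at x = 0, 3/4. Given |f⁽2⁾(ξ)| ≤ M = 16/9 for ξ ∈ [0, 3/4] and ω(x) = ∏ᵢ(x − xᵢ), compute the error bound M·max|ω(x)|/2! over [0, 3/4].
1/8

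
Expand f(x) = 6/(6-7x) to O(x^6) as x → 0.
1 + 7*x/6 + 49*x**2/36 + 343*x**3/216 + 2401*x**4/1296 + 16807*x**5/7776 + O(x**6)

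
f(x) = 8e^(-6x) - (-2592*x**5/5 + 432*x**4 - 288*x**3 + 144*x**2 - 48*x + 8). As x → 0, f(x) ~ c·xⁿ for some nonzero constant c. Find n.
6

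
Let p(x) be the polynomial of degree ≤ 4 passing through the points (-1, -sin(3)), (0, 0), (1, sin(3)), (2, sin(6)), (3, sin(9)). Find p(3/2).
15*sin(6)/32 - 5*sin(9)/128 + 87*sin(3)/128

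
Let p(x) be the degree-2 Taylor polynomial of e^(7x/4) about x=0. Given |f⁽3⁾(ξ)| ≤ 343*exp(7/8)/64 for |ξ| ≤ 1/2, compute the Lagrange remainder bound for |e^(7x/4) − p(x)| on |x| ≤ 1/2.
343*exp(7/8)/3072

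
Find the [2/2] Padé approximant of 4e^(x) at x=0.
(x**2/3 + 2*x + 4)/(x**2/12 - x/2 + 1)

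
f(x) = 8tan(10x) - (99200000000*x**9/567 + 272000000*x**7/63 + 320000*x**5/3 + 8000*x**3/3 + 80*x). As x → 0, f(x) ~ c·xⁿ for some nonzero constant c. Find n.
11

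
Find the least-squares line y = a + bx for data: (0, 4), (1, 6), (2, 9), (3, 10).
a = 41/10, b = 21/10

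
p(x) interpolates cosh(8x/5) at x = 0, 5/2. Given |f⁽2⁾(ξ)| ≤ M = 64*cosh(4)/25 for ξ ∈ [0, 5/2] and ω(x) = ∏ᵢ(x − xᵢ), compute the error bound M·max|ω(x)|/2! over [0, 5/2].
2*cosh(4)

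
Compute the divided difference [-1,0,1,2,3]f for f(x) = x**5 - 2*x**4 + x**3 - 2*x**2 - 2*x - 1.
3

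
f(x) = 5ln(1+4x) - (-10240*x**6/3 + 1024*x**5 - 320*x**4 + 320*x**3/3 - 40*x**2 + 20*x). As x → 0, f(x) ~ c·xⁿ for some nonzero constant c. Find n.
7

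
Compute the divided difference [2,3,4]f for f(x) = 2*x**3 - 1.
18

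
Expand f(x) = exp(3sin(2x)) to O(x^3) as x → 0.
1 + 6*x + 18*x**2 + O(x**3)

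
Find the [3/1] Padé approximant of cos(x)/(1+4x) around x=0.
(x**3/96 - 187*x**2/372 + x/1488 + 1)/(5953*x/1488 + 1)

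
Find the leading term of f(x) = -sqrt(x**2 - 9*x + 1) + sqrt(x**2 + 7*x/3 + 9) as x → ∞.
17/3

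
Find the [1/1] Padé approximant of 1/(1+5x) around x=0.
1/(5*x + 1)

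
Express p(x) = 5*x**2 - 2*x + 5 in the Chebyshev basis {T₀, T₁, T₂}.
(15/2)T₀ + (-2)T₁ + (5/2)T₂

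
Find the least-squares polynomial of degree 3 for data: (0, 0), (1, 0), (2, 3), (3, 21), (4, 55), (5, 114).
23/126 + (-1181/756)x + (-23/63)x² + (113/108)x³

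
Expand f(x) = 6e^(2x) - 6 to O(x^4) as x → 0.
12*x + 12*x**2 + 8*x**3 + O(x**4)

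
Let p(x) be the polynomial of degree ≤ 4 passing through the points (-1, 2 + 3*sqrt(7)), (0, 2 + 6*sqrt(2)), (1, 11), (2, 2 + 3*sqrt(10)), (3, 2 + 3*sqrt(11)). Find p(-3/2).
-315*sqrt(2)/16 - 135*sqrt(10)/32 + 105*sqrt(11)/128 + 945*sqrt(7)/128 + 1829/64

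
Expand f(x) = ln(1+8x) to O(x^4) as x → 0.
8*x - 32*x**2 + 512*x**3/3 + O(x**4)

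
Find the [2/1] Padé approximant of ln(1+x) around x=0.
x*(x + 6)/(6*(2*x/3 + 1))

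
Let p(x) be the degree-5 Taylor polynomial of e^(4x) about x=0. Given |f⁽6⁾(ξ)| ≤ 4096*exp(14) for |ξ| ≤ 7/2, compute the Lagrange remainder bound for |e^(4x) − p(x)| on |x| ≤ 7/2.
470596*exp(14)/45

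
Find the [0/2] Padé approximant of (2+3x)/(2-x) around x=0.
1/(3*x**2 - 2*x + 1)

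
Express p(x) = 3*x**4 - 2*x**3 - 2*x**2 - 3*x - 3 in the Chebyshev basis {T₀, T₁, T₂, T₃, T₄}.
(-23/8)T₀ + (-9/2)T₁ + (1/2)T₂ + (-1/2)T₃ + (3/8)T₄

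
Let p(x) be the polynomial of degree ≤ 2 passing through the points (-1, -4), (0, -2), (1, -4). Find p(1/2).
-5/2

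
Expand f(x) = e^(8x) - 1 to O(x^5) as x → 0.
8*x + 32*x**2 + 256*x**3/3 + 512*x**4/3 + O(x**5)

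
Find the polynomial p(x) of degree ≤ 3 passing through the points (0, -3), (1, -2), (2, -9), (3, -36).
-2*x**3 + 2*x**2 + x - 3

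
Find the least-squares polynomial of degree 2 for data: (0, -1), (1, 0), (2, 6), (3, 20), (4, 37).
-38/35 + (-64/35)x + (20/7)x²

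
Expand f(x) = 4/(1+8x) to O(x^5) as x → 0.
4 - 32*x + 256*x**2 - 2048*x**3 + 16384*x**4 + O(x**5)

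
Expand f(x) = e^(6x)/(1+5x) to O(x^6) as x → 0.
1 + x + 13*x**2 - 29*x**3 + 199*x**4 - 4651*x**5/5 + O(x**6)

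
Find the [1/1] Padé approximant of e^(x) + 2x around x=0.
(17*x/6 + 1)/(1 - x/6)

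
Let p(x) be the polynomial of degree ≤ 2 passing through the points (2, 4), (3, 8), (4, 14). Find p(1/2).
7/4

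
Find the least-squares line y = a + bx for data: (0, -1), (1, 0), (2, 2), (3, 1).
a = -7/10, b = 4/5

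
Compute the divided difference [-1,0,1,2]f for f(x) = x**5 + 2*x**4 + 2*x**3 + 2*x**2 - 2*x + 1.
11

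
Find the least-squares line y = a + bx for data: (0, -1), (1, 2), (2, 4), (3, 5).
a = -1/2, b = 2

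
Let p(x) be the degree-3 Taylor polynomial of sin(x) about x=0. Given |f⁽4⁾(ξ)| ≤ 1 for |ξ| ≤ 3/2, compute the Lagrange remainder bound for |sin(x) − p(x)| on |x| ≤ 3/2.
27/128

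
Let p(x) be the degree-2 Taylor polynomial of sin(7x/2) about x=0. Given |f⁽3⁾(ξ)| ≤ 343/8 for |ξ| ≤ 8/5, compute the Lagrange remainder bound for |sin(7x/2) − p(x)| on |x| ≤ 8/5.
10976/375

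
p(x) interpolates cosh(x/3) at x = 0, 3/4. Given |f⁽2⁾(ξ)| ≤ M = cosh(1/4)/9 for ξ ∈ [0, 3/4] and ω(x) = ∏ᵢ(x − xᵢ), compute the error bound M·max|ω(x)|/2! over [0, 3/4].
cosh(1/4)/128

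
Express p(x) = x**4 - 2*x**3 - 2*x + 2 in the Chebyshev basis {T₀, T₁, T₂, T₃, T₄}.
(19/8)T₀ + (-7/2)T₁ + (1/2)T₂ + (-1/2)T₃ + (1/8)T₄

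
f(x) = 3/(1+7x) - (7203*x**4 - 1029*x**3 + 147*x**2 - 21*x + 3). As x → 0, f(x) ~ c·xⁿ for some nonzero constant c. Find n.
5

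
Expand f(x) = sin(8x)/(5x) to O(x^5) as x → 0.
8/5 - 256*x**2/15 + 4096*x**4/75 + O(x**5)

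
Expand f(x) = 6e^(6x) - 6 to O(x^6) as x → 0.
36*x + 108*x**2 + 216*x**3 + 324*x**4 + 1944*x**5/5 + O(x**6)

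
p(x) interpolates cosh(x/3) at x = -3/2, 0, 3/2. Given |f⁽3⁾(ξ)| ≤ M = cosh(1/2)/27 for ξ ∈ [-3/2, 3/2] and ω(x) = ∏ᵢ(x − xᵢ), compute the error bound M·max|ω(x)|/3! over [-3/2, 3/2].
sqrt(3)*cosh(1/2)/216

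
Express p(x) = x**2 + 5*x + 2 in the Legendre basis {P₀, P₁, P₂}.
(7/3)P₀ + (5)P₁ + (2/3)P₂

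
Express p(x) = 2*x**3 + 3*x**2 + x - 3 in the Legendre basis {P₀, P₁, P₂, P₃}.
(-2)P₀ + (11/5)P₁ + (2)P₂ + (4/5)P₃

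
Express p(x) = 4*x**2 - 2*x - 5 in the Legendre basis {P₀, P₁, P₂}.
(-11/3)P₀ + (-2)P₁ + (8/3)P₂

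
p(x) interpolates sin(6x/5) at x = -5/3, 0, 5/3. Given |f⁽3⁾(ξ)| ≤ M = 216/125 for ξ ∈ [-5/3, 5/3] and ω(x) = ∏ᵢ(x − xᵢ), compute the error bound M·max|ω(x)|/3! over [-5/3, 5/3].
8*sqrt(3)/27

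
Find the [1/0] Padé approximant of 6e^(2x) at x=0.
12*x + 6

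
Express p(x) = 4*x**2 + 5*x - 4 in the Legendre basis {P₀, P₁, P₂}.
(-8/3)P₀ + (5)P₁ + (8/3)P₂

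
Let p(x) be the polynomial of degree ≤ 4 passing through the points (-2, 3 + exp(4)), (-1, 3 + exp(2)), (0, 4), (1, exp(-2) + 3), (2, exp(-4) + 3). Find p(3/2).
(35 + 140*exp(2) + (-5*exp(4) + 28*exp(2) + 314)*exp(4))*exp(-4)/128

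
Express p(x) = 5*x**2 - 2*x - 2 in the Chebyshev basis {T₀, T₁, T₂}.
(1/2)T₀ + (-2)T₁ + (5/2)T₂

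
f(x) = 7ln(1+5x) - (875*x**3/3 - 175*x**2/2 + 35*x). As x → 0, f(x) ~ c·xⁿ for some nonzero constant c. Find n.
4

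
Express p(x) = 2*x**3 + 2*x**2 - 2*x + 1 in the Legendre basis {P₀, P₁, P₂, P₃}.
(5/3)P₀ + (-4/5)P₁ + (4/3)P₂ + (4/5)P₃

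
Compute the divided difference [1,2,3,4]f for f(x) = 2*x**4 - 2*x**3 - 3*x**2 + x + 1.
18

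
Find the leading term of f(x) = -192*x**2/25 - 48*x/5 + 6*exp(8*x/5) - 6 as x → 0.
512*x**3/125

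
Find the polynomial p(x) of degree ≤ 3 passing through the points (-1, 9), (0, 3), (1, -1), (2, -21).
-3*x**3 + x**2 - 2*x + 3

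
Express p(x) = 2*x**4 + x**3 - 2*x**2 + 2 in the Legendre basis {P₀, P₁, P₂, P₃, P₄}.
(26/15)P₀ + (3/5)P₁ + (-4/21)P₂ + (2/5)P₃ + (16/35)P₄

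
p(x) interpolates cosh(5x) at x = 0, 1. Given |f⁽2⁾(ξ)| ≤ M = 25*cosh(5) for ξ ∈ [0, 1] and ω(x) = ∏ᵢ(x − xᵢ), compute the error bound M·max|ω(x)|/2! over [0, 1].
25*cosh(5)/8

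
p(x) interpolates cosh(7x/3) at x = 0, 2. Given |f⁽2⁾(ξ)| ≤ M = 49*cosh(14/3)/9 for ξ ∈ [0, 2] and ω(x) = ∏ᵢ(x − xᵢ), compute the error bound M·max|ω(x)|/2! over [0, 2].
49*cosh(14/3)/18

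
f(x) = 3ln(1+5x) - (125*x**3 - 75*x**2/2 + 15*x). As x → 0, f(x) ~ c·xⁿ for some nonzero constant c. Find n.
4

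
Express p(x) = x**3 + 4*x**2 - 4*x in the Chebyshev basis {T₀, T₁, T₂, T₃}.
(2)T₀ + (-13/4)T₁ + (2)T₂ + (1/4)T₃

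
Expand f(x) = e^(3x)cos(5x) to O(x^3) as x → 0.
1 + 3*x - 8*x**2 + O(x**3)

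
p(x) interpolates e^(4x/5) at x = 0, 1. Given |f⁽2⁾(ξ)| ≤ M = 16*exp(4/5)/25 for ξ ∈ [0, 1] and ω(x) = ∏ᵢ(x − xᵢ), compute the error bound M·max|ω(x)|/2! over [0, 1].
2*exp(4/5)/25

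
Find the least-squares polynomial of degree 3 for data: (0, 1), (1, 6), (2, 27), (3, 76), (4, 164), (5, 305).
17/18 + (1045/756)x + (451/252)x² + (109/54)x³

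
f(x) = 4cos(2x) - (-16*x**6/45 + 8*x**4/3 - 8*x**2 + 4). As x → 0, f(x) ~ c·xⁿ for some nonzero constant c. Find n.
8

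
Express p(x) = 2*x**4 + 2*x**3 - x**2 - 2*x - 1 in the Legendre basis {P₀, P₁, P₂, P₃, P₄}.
(-14/15)P₀ + (-4/5)P₁ + (10/21)P₂ + (4/5)P₃ + (16/35)P₄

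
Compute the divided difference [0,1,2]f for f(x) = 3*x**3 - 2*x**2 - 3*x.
7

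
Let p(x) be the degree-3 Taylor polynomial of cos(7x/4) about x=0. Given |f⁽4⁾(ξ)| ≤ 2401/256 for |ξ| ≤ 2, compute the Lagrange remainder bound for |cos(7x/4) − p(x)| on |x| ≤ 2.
2401/384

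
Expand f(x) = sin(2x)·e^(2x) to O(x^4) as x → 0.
2*x + 4*x**2 + 8*x**3/3 + O(x**4)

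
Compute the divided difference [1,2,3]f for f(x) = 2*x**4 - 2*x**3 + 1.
38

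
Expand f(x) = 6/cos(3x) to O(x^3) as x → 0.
6 + 27*x**2 + O(x**3)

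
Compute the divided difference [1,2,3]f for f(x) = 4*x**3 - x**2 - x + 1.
23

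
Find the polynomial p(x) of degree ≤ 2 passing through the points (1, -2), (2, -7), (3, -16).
-2*x**2 + x - 1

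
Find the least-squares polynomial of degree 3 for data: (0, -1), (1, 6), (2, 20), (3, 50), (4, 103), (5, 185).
-8/9 + (1871/378)x + (97/252)x² + (131/108)x³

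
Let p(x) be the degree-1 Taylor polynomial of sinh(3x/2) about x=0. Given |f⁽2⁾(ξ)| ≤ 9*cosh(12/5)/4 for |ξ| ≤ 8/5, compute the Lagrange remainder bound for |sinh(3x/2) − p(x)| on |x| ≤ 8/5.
72*cosh(12/5)/25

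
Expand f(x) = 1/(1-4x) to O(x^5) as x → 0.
1 + 4*x + 16*x**2 + 64*x**3 + 256*x**4 + O(x**5)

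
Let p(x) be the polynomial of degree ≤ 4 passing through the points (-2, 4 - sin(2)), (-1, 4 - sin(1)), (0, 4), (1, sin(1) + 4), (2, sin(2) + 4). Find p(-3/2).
-7*sin(1)/8 - 5*sin(2)/16 + 4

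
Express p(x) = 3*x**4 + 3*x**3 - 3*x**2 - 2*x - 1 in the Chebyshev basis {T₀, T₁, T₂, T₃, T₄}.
(-11/8)T₀ + (1/4)T₁ + (3/4)T₃ + (3/8)T₄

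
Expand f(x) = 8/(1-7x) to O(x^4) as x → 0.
8 + 56*x + 392*x**2 + 2744*x**3 + O(x**4)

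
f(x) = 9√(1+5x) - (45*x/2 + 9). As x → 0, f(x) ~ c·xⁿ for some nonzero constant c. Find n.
2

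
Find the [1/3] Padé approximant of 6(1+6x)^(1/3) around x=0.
(30*x + 6)/(8*x**3/3 - 2*x**2 + 3*x + 1)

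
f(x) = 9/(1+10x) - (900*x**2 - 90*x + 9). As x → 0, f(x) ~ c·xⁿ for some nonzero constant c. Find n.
3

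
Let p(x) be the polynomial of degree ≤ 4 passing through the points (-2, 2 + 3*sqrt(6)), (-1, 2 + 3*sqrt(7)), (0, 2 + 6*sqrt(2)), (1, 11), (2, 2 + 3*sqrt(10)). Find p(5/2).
-881/32 - 135*sqrt(7)/32 + 105*sqrt(6)/128 + 945*sqrt(10)/128 + 567*sqrt(2)/32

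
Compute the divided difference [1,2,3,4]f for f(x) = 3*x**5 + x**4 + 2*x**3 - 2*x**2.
207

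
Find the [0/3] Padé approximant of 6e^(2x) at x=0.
6/(-4*x**3/3 + 2*x**2 - 2*x + 1)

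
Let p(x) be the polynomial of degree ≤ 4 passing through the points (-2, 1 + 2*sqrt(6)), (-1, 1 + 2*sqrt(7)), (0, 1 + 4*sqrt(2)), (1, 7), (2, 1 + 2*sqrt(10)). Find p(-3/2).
-35*sqrt(2)/16 - 5*sqrt(10)/64 + 35*sqrt(6)/64 + 37/16 + 35*sqrt(7)/16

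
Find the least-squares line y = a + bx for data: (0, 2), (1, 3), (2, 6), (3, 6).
a = 2, b = 3/2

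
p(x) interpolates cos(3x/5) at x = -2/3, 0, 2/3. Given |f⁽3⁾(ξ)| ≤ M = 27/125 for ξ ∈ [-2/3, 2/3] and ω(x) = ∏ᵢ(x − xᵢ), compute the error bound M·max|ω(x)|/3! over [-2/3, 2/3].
8*sqrt(3)/3375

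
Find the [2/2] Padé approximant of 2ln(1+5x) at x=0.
5*x*(5*x + 2)/(25*x**2/6 + 5*x + 1)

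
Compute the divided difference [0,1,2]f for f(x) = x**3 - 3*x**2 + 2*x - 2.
0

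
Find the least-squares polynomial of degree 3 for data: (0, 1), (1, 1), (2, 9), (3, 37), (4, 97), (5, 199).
67/63 + (-125/189)x + (-187/126)x² + (103/54)x³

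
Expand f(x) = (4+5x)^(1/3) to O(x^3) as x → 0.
2**(2/3) + 5*2**(2/3)*x/12 - 25*2**(2/3)*x**2/144 + O(x**3)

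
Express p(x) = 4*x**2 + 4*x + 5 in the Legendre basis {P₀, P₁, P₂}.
(19/3)P₀ + (4)P₁ + (8/3)P₂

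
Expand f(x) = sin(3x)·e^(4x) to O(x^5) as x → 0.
3*x + 12*x**2 + 39*x**3/2 + 14*x**4 + O(x**5)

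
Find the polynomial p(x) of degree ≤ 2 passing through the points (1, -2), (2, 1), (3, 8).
2*x**2 - 3*x - 1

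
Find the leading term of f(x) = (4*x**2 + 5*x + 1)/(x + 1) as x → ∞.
4*x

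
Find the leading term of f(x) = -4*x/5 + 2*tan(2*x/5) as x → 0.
16*x**3/375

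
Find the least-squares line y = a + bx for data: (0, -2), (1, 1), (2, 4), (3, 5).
a = -8/5, b = 12/5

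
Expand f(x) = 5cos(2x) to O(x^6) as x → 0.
5 - 10*x**2 + 10*x**4/3 + O(x**6)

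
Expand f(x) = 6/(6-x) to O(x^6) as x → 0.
1 + x/6 + x**2/36 + x**3/216 + x**4/1296 + x**5/7776 + O(x**6)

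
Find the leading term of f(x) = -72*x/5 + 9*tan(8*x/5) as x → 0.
1536*x**3/125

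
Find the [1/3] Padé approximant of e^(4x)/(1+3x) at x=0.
(8*x/5 + 1)/(104*x**3/15 - 28*x**2/5 + 3*x/5 + 1)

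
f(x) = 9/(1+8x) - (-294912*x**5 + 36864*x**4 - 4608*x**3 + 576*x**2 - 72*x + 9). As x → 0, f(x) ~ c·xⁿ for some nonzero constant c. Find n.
6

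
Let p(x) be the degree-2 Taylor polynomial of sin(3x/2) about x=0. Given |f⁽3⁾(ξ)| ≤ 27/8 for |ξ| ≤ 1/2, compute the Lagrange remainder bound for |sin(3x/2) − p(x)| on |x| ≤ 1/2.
9/128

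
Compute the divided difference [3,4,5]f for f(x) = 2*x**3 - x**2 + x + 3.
23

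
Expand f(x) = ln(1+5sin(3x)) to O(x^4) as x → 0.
15*x - 225*x**2/2 + 2205*x**3/2 + O(x**4)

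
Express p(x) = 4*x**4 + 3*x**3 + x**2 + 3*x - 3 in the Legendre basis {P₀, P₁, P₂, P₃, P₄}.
(-28/15)P₀ + (24/5)P₁ + (62/21)P₂ + (6/5)P₃ + (32/35)P₄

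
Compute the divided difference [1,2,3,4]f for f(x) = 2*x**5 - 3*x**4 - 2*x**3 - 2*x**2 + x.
98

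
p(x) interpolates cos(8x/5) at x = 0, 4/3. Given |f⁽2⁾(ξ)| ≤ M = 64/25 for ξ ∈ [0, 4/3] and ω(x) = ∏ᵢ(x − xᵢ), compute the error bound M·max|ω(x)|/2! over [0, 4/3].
128/225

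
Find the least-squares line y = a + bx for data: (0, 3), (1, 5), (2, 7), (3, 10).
a = 14/5, b = 23/10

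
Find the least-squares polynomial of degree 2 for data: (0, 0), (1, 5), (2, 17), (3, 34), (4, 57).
-1/7 + (181/70)x + (41/14)x²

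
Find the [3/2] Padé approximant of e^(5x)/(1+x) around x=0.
(125*x**3/123 + 375*x**2/164 + 90*x/41 + 1)/(165*x**2/164 - 74*x/41 + 1)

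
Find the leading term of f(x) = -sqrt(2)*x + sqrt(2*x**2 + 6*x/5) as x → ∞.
3*sqrt(2)/10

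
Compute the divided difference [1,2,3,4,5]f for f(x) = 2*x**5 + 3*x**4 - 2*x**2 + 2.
33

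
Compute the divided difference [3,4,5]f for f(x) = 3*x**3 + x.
36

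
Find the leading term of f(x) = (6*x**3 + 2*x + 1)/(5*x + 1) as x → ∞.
6*x**2/5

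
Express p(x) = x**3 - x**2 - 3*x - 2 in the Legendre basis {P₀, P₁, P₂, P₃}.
(-7/3)P₀ + (-12/5)P₁ + (-2/3)P₂ + (2/5)P₃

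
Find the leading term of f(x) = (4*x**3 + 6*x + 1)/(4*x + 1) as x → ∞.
x**2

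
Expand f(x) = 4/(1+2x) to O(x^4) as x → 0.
4 - 8*x + 16*x**2 - 32*x**3 + O(x**4)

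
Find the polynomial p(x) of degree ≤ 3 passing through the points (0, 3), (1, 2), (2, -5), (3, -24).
3 - x**3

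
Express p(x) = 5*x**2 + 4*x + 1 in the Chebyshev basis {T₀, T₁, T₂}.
(7/2)T₀ + (4)T₁ + (5/2)T₂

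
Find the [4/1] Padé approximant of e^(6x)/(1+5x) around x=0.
(63126*x**4/995 + 31608*x**3/995 + 17586*x**2/995 + 5646*x/995 + 1)/(4651*x/995 + 1)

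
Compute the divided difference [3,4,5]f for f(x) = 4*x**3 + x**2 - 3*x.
49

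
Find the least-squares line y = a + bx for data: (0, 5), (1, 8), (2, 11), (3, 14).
a = 5, b = 3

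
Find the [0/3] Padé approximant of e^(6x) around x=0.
1/(-36*x**3 + 18*x**2 - 6*x + 1)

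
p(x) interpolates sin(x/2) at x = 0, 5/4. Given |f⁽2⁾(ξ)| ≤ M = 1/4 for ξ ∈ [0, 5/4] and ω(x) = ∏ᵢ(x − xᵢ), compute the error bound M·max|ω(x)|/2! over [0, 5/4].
25/512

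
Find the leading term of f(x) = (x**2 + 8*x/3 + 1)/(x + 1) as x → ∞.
x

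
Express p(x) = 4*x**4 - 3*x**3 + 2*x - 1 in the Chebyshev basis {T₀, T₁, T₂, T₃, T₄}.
(1/2)T₀ + (-1/4)T₁ + (2)T₂ + (-3/4)T₃ + (1/2)T₄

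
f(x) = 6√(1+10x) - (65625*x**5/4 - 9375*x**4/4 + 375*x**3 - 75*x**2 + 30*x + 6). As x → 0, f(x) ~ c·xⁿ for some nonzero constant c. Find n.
6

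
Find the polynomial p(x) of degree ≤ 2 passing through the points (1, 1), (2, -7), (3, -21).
-3*x**2 + x + 3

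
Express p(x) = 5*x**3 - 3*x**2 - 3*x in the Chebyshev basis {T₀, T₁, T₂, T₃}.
(-3/2)T₀ + (3/4)T₁ + (-3/2)T₂ + (5/4)T₃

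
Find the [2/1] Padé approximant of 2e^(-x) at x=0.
(x**2/3 - 4*x/3 + 2)/(x/3 + 1)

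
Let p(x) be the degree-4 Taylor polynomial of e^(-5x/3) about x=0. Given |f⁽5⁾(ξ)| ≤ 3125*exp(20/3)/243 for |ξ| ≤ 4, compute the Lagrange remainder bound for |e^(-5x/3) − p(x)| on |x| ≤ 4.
80000*exp(20/3)/729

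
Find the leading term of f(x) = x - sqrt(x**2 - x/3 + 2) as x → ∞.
1/6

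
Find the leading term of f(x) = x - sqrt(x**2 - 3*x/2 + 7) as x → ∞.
3/4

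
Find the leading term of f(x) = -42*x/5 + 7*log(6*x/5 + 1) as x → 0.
-126*x**2/25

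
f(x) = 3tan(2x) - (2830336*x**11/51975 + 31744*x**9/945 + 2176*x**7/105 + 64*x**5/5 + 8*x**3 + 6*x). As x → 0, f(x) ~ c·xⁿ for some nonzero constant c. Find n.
13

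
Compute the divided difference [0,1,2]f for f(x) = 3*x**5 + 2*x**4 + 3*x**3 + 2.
68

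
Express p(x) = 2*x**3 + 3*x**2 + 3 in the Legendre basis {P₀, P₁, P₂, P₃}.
(4)P₀ + (6/5)P₁ + (2)P₂ + (4/5)P₃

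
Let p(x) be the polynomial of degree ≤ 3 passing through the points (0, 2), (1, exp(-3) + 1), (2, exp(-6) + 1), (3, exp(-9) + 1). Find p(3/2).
(-1 + 9*exp(3) + 9*exp(6) + 15*exp(9))*exp(-9)/16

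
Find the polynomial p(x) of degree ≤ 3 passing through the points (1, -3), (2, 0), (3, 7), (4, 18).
2*x**2 - 3*x - 2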